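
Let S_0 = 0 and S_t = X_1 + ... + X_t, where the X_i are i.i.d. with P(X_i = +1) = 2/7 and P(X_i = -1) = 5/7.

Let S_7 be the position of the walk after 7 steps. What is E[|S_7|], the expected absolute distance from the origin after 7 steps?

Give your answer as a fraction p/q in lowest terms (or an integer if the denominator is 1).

S_7 takes values m ≡ 1 (mod 2) with |m| ≤ 7; P(S_7=m) = C(7,(7+m)/2) · (2/7)^((7+m)/2) · (5/7)^((7-m)/2).
Distribution: P(S=-7)=78125/823543, P(S=-5)=31250/117649, P(S=-3)=37500/117649, P(S=-1)=25000/117649, P(S=1)=10000/117649, P(S=3)=2400/117649, P(S=5)=320/117649, P(S=7)=128/823543
E[|S_7|] = Σ_m |m|·P(S_7=m) = 55829/16807

Answer: 55829/16807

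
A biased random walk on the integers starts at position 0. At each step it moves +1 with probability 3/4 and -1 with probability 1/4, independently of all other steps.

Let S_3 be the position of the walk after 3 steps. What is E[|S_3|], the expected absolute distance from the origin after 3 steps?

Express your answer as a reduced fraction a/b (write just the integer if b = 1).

Answer: 15/8

Derivation:
S_3 takes values m ≡ 1 (mod 2) with |m| ≤ 3; P(S_3=m) = C(3,(3+m)/2) · (3/4)^((3+m)/2) · (1/4)^((3-m)/2).
Distribution: P(S=-3)=1/64, P(S=-1)=9/64, P(S=1)=27/64, P(S=3)=27/64
E[|S_3|] = Σ_m |m|·P(S_3=m) = 15/8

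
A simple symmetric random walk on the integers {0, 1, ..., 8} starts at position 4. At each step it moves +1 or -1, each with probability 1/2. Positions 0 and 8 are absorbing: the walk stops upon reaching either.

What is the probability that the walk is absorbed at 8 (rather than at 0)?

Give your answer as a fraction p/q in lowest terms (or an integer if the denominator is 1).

Symmetric walk (p = 1/2): the harmonic-function argument gives P(hit 8 before 0 | start at 4) = a/N.
P = 4/8 = 1/2

Answer: 1/2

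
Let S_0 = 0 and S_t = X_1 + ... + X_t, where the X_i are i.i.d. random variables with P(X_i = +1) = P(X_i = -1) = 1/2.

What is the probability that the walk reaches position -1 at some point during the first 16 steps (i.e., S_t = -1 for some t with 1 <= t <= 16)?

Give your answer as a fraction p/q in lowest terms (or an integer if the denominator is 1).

Count via complement. Let g(t,s) = #length-t paths at position s with S_1..S_t all ≠ -1.
g(t,s) = g(t-1,s-1) + g(t-1,s+1) for s ≠ -1; g(t,-1) = 0.
t=0: g(0,0)=1
t=1: g(1,1)=1
t=2: g(2,0)=1 g(2,2)=1
t=3: g(3,1)=2 g(3,3)=1
t=4: g(4,0)=2 g(4,2)=3 g(4,4)=1
t=5: g(5,1)=5 g(5,3)=4 g(5,5)=1
t=6: g(6,0)=5 g(6,2)=9 g(6,4)=5 g(6,6)=1
t=7: g(7,1)=14 g(7,3)=14 g(7,5)=6 g(7,7)=1
t=8: g(8,0)=14 g(8,2)=28 g(8,4)=20 g(8,6)=7 g(8,8)=1
t=9: g(9,1)=42 g(9,3)=48 g(9,5)=27 g(9,7)=8 g(9,9)=1
t=10: g(10,0)=42 g(10,2)=90 g(10,4)=75 g(10,6)=35 g(10,8)=9 g(10,10)=1
t=11: g(11,1)=132 g(11,3)=165 g(11,5)=110 g(11,7)=44 g(11,9)=10 g(11,11)=1
t=12: g(12,0)=132 g(12,2)=297 g(12,4)=275 g(12,6)=154 g(12,8)=54 g(12,10)=11 g(12,12)=1
t=13: g(13,1)=429 g(13,3)=572 g(13,5)=429 g(13,7)=208 g(13,9)=65 g(13,11)=12 g(13,13)=1
t=14: g(14,0)=429 g(14,2)=1001 g(14,4)=1001 g(14,6)=637 g(14,8)=273 g(14,10)=77 g(14,12)=13 g(14,14)=1
t=15: g(15,1)=1430 g(15,3)=2002 g(15,5)=1638 g(15,7)=910 g(15,9)=350 g(15,11)=90 g(15,13)=14 g(15,15)=1
t=16: g(16,0)=1430 g(16,2)=3432 g(16,4)=3640 g(16,6)=2548 g(16,8)=1260 g(16,10)=440 g(16,12)=104 g(16,14)=15 g(16,16)=1
Paths never hitting -1: Σ_s g(16,s) = 12870
Paths hitting -1: 2^16 - 12870 = 52666
P = 52666/65536 = 26333/32768

Answer: 26333/32768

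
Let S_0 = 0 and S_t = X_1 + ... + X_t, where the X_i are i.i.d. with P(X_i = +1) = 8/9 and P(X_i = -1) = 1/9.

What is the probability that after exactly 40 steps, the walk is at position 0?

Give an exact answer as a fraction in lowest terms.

To be at 0 after 40 steps: need exactly 20 steps of +1 and 20 of -1.
Number of such sequences: C(40,20) = 137846528820
Each has probability (8/9)^20 · (1/9)^20 = 1152921504606846976/147808829414345923316083210206383297601
P = 137846528820 · 1152921504606846976/147808829414345923316083210206383297601 = 17658469712442832716279316480/16423203268260658146231467800709255289

Answer: 17658469712442832716279316480/16423203268260658146231467800709255289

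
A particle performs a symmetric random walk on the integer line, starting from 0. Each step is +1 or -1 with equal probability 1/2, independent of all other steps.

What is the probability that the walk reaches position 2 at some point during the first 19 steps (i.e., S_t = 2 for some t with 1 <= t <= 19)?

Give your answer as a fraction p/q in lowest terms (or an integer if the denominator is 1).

Count via complement. Let g(t,s) = #length-t paths at position s with S_1..S_t all ≠ 2.
g(t,s) = g(t-1,s-1) + g(t-1,s+1) for s ≠ 2; g(t,2) = 0.
t=0: g(0,0)=1
t=1: g(1,-1)=1 g(1,1)=1
t=2: g(2,-2)=1 g(2,0)=2
t=3: g(3,-3)=1 g(3,-1)=3 g(3,1)=2
t=4: g(4,-4)=1 g(4,-2)=4 g(4,0)=5
t=5: g(5,-5)=1 g(5,-3)=5 g(5,-1)=9 g(5,1)=5
t=6: g(6,-6)=1 g(6,-4)=6 g(6,-2)=14 g(6,0)=14
t=7: g(7,-7)=1 g(7,-5)=7 g(7,-3)=20 g(7,-1)=28 g(7,1)=14
t=8: g(8,-8)=1 g(8,-6)=8 g(8,-4)=27 g(8,-2)=48 g(8,0)=42
t=9: g(9,-9)=1 g(9,-7)=9 g(9,-5)=35 g(9,-3)=75 g(9,-1)=90 g(9,1)=42
t=10: g(10,-10)=1 g(10,-8)=10 g(10,-6)=44 g(10,-4)=110 g(10,-2)=165 g(10,0)=132
t=11: g(11,-11)=1 g(11,-9)=11 g(11,-7)=54 g(11,-5)=154 g(11,-3)=275 g(11,-1)=297 g(11,1)=132
t=12: g(12,-12)=1 g(12,-10)=12 g(12,-8)=65 g(12,-6)=208 g(12,-4)=429 g(12,-2)=572 g(12,0)=429
t=13: g(13,-13)=1 g(13,-11)=13 g(13,-9)=77 g(13,-7)=273 g(13,-5)=637 g(13,-3)=1001 g(13,-1)=1001 g(13,1)=429
t=14: g(14,-14)=1 g(14,-12)=14 g(14,-10)=90 g(14,-8)=350 g(14,-6)=910 g(14,-4)=1638 g(14,-2)=2002 g(14,0)=1430
t=15: g(15,-15)=1 g(15,-13)=15 g(15,-11)=104 g(15,-9)=440 g(15,-7)=1260 g(15,-5)=2548 g(15,-3)=3640 g(15,-1)=3432 g(15,1)=1430
t=16: g(16,-16)=1 g(16,-14)=16 g(16,-12)=119 g(16,-10)=544 g(16,-8)=1700 g(16,-6)=3808 g(16,-4)=6188 g(16,-2)=7072 g(16,0)=4862
t=17: g(17,-17)=1 g(17,-15)=17 g(17,-13)=135 g(17,-11)=663 g(17,-9)=2244 g(17,-7)=5508 g(17,-5)=9996 g(17,-3)=13260 g(17,-1)=11934 g(17,1)=4862
t=18: g(18,-18)=1 g(18,-16)=18 g(18,-14)=152 g(18,-12)=798 g(18,-10)=2907 g(18,-8)=7752 g(18,-6)=15504 g(18,-4)=23256 g(18,-2)=25194 g(18,0)=16796
t=19: g(19,-19)=1 g(19,-17)=19 g(19,-15)=170 g(19,-13)=950 g(19,-11)=3705 g(19,-9)=10659 g(19,-7)=23256 g(19,-5)=38760 g(19,-3)=48450 g(19,-1)=41990 g(19,1)=16796
Paths never hitting 2: Σ_s g(19,s) = 184756
Paths hitting 2: 2^19 - 184756 = 339532
P = 339532/524288 = 84883/131072

Answer: 84883/131072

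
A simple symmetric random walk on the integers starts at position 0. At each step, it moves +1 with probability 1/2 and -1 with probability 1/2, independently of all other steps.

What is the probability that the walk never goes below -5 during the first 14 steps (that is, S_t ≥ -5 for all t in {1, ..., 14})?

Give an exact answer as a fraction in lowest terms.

Answer: 14443/16384

Derivation:
Let f(t,s) = #length-t paths at position s with S_1..S_t all ≥ -5.
f(t,s) = f(t-1,s-1) + f(t-1,s+1) for s ≥ -5; f(t,s) = 0 for s < -5.
t=0: f(0,0)=1
t=1: f(1,-1)=1 f(1,1)=1
t=2: f(2,-2)=1 f(2,0)=2 f(2,2)=1
t=3: f(3,-3)=1 f(3,-1)=3 f(3,1)=3 f(3,3)=1
t=4: f(4,-4)=1 f(4,-2)=4 f(4,0)=6 f(4,2)=4 f(4,4)=1
t=5: f(5,-5)=1 f(5,-3)=5 f(5,-1)=10 f(5,1)=10 f(5,3)=5 f(5,5)=1
t=6: f(6,-4)=6 f(6,-2)=15 f(6,0)=20 f(6,2)=15 f(6,4)=6 f(6,6)=1
t=7: f(7,-5)=6 f(7,-3)=21 f(7,-1)=35 f(7,1)=35 f(7,3)=21 f(7,5)=7 f(7,7)=1
t=8: f(8,-4)=27 f(8,-2)=56 f(8,0)=70 f(8,2)=56 f(8,4)=28 f(8,6)=8 f(8,8)=1
t=9: f(9,-5)=27 f(9,-3)=83 f(9,-1)=126 f(9,1)=126 f(9,3)=84 f(9,5)=36 f(9,7)=9 f(9,9)=1
t=10: f(10,-4)=110 f(10,-2)=209 f(10,0)=252 f(10,2)=210 f(10,4)=120 f(10,6)=45 f(10,8)=10 f(10,10)=1
t=11: f(11,-5)=110 f(11,-3)=319 f(11,-1)=461 f(11,1)=462 f(11,3)=330 f(11,5)=165 f(11,7)=55 f(11,9)=11 f(11,11)=1
t=12: f(12,-4)=429 f(12,-2)=780 f(12,0)=923 f(12,2)=792 f(12,4)=495 f(12,6)=220 f(12,8)=66 f(12,10)=12 f(12,12)=1
t=13: f(13,-5)=429 f(13,-3)=1209 f(13,-1)=1703 f(13,1)=1715 f(13,3)=1287 f(13,5)=715 f(13,7)=286 f(13,9)=78 f(13,11)=13 f(13,13)=1
t=14: f(14,-4)=1638 f(14,-2)=2912 f(14,0)=3418 f(14,2)=3002 f(14,4)=2002 f(14,6)=1001 f(14,8)=364 f(14,10)=91 f(14,12)=14 f(14,14)=1
Σ_s f(14,s) = 14443
P = 14443/16384 = 14443/16384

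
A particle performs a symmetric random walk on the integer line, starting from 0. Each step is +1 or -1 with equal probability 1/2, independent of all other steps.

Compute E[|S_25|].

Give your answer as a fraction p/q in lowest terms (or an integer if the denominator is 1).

Answer: 16900975/4194304

Derivation:
S_25 takes values m ≡ 1 (mod 2) with |m| ≤ 25; P(S_25=m) = C(25,(25+m)/2)/2^25.
Total paths: 2^25 = 33554432
Distribution: P(S=-25)=1/33554432, P(S=-23)=25/33554432, P(S=-21)=300/33554432, P(S=-19)=2300/33554432, P(S=-17)=12650/33554432, P(S=-15)=53130/33554432, P(S=-13)=177100/33554432, P(S=-11)=480700/33554432, P(S=-9)=1081575/33554432, P(S=-7)=2042975/33554432, P(S=-5)=3268760/33554432, P(S=-3)=4457400/33554432, P(S=-1)=5200300/33554432, P(S=1)=5200300/33554432, P(S=3)=4457400/33554432, P(S=5)=3268760/33554432, P(S=7)=2042975/33554432, P(S=9)=1081575/33554432, P(S=11)=480700/33554432, P(S=13)=177100/33554432, P(S=15)=53130/33554432, P(S=17)=12650/33554432, P(S=19)=2300/33554432, P(S=21)=300/33554432, P(S=23)=25/33554432, P(S=25)=1/33554432
E[|S_25|] = Σ_m |m|·P(S_25=m) = 135207800/33554432 = 16900975/4194304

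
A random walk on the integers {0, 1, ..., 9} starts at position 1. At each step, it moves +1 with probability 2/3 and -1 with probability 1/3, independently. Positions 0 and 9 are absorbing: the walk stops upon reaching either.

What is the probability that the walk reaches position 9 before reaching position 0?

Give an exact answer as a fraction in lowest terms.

Answer: 256/511

Derivation:
Biased walk: p = 2/3, q = 1/3, r = q/p = 1/2
Gambler's ruin: P(hit 9 before 0 | start at 1) = (1 - r^a)/(1 - r^N)
r^1 = 1/2; r^9 = 1/512
P = (1 - 1/2) / (1 - 1/512) = 1/2 / 511/512 = 256/511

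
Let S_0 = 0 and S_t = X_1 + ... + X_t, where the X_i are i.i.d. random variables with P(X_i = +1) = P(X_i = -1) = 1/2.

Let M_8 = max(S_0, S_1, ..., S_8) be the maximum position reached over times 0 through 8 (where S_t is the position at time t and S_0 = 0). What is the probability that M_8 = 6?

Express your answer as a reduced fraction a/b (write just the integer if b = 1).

Let M_8 = max(S_0,...,S_8). Use the reflection principle: for j ≥ 1, #{paths with M_8 ≥ j} = #{S_8 ≥ j} + #{S_8 ≥ j+1}.
By reflection, #{M_8 ≥ 6} = #{S_8 ≥ 6} + #{S_8 ≥ 7} = 9 + 1 = 10.
#{M_8 ≥ 7} = #{S_8 ≥ 7} + #{S_8 ≥ 8} = 1 + 1 = 2.
#{M_8 = 6} = 10 - 2 = 8.
P(M_8 = 6) = 8/256 = 1/32

Answer: 1/32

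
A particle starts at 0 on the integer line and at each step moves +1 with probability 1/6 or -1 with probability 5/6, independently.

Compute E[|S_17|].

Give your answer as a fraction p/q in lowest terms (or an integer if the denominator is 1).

S_17 takes values m ≡ 1 (mod 2) with |m| ≤ 17; P(S_17=m) = C(17,(17+m)/2) · (1/6)^((17+m)/2) · (5/6)^((17-m)/2).
Distribution: P(S=-17)=762939453125/16926659444736, P(S=-15)=2593994140625/16926659444736, P(S=-13)=518798828125/2115832430592, P(S=-11)=518798828125/2115832430592, P(S=-9)=726318359375/4231664861184, P(S=-7)=377685546875/4231664861184, P(S=-5)=75537109375/2115832430592, P(S=-3)=23740234375/2115832430592, P(S=-1)=23740234375/8463329722368, P(S=1)=4748046875/8463329722368, P(S=3)=189921875/2115832430592, P(S=5)=24171875/2115832430592, P(S=7)=4834375/4231664861184, P(S=9)=371875/4231664861184, P(S=11)=10625/2115832430592, P(S=13)=425/2115832430592, P(S=15)=85/16926659444736, P(S=17)=1/16926659444736
E[|S_17|] = Σ_m |m|·P(S_17=m) = 5329605982097/470184984576

Answer: 5329605982097/470184984576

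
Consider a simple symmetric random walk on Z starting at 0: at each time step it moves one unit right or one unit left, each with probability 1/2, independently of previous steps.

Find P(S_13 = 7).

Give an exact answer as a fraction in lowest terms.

To reach position 7 after 13 steps: need 10 steps of +1 and 3 of -1.
Favorable paths: C(13,10) = 286
Total paths: 2^13 = 8192
P = 286/8192 = 143/4096

Answer: 143/4096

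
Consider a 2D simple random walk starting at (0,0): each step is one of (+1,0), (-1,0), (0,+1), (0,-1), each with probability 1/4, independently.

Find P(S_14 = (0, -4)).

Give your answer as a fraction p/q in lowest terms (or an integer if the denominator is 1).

Let h be the number of horizontal steps (so 14-h are vertical). To end at (0,-4) need (h+0)/2 right-steps and ((14-h)-4)/2 up-steps.
Sum over h with 0 ≤ h ≤ 10, h ≡ 0 (mod 2), 14-h ≡ 0 (mod 2):
h=0: C(14,0)·C(0,0)·C(14,5) = 1·1·2002 = 2002
h=2: C(14,2)·C(2,1)·C(12,4) = 91·2·495 = 90090
h=4: C(14,4)·C(4,2)·C(10,3) = 1001·6·120 = 720720
h=6: C(14,6)·C(6,3)·C(8,2) = 3003·20·28 = 1681680
h=8: C(14,8)·C(8,4)·C(6,1) = 3003·70·6 = 1261260
h=10: C(14,10)·C(10,5)·C(4,0) = 1001·252·1 = 252252
Total favorable: 4008004
Total paths: 4^14 = 268435456
P = 4008004/268435456 = 1002001/67108864

Answer: 1002001/67108864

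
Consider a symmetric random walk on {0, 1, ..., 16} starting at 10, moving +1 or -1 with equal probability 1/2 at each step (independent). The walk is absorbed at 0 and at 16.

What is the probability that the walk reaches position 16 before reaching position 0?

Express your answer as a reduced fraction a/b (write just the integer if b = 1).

Symmetric walk (p = 1/2): the harmonic-function argument gives P(hit 16 before 0 | start at 10) = a/N.
P = 10/16 = 5/8

Answer: 5/8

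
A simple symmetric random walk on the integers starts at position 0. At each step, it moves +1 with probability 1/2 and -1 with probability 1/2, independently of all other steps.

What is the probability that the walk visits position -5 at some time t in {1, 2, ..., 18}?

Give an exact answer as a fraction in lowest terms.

Answer: 7795/32768

Derivation:
Count via complement. Let g(t,s) = #length-t paths at position s with S_1..S_t all ≠ -5.
g(t,s) = g(t-1,s-1) + g(t-1,s+1) for s ≠ -5; g(t,-5) = 0.
t=0: g(0,0)=1
t=1: g(1,-1)=1 g(1,1)=1
t=2: g(2,-2)=1 g(2,0)=2 g(2,2)=1
t=3: g(3,-3)=1 g(3,-1)=3 g(3,1)=3 g(3,3)=1
t=4: g(4,-4)=1 g(4,-2)=4 g(4,0)=6 g(4,2)=4 g(4,4)=1
t=5: g(5,-3)=5 g(5,-1)=10 g(5,1)=10 g(5,3)=5 g(5,5)=1
t=6: g(6,-4)=5 g(6,-2)=15 g(6,0)=20 g(6,2)=15 g(6,4)=6 g(6,6)=1
t=7: g(7,-3)=20 g(7,-1)=35 g(7,1)=35 g(7,3)=21 g(7,5)=7 g(7,7)=1
t=8: g(8,-4)=20 g(8,-2)=55 g(8,0)=70 g(8,2)=56 g(8,4)=28 g(8,6)=8 g(8,8)=1
t=9: g(9,-3)=75 g(9,-1)=125 g(9,1)=126 g(9,3)=84 g(9,5)=36 g(9,7)=9 g(9,9)=1
t=10: g(10,-4)=75 g(10,-2)=200 g(10,0)=251 g(10,2)=210 g(10,4)=120 g(10,6)=45 g(10,8)=10 g(10,10)=1
t=11: g(11,-3)=275 g(11,-1)=451 g(11,1)=461 g(11,3)=330 g(11,5)=165 g(11,7)=55 g(11,9)=11 g(11,11)=1
t=12: g(12,-4)=275 g(12,-2)=726 g(12,0)=912 g(12,2)=791 g(12,4)=495 g(12,6)=220 g(12,8)=66 g(12,10)=12 g(12,12)=1
t=13: g(13,-3)=1001 g(13,-1)=1638 g(13,1)=1703 g(13,3)=1286 g(13,5)=715 g(13,7)=286 g(13,9)=78 g(13,11)=13 g(13,13)=1
t=14: g(14,-4)=1001 g(14,-2)=2639 g(14,0)=3341 g(14,2)=2989 g(14,4)=2001 g(14,6)=1001 g(14,8)=364 g(14,10)=91 g(14,12)=14 g(14,14)=1
t=15: g(15,-3)=3640 g(15,-1)=5980 g(15,1)=6330 g(15,3)=4990 g(15,5)=3002 g(15,7)=1365 g(15,9)=455 g(15,11)=105 g(15,13)=15 g(15,15)=1
t=16: g(16,-4)=3640 g(16,-2)=9620 g(16,0)=12310 g(16,2)=11320 g(16,4)=7992 g(16,6)=4367 g(16,8)=1820 g(16,10)=560 g(16,12)=120 g(16,14)=16 g(16,16)=1
t=17: g(17,-3)=13260 g(17,-1)=21930 g(17,1)=23630 g(17,3)=19312 g(17,5)=12359 g(17,7)=6187 g(17,9)=2380 g(17,11)=680 g(17,13)=136 g(17,15)=17 g(17,17)=1
t=18: g(18,-4)=13260 g(18,-2)=35190 g(18,0)=45560 g(18,2)=42942 g(18,4)=31671 g(18,6)=18546 g(18,8)=8567 g(18,10)=3060 g(18,12)=816 g(18,14)=153 g(18,16)=18 g(18,18)=1
Paths never hitting -5: Σ_s g(18,s) = 199784
Paths hitting -5: 2^18 - 199784 = 62360
P = 62360/262144 = 7795/32768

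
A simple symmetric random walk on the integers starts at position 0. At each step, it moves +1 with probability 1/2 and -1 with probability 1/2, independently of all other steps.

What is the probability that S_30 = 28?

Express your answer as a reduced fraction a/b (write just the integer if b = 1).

To reach position 28 after 30 steps: need 29 steps of +1 and 1 of -1.
Favorable paths: C(30,29) = 30
Total paths: 2^30 = 1073741824
P = 30/1073741824 = 15/536870912

Answer: 15/536870912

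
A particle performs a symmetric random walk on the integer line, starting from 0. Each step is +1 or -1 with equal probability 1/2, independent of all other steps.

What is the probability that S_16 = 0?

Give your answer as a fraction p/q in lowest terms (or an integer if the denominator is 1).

Answer: 6435/32768

Derivation:
To return to 0 after 16 steps: need exactly 8 steps of +1 and 8 of -1.
Favorable paths: C(16,8) = 12870
Total paths: 2^16 = 65536
P = 12870/65536 = 6435/32768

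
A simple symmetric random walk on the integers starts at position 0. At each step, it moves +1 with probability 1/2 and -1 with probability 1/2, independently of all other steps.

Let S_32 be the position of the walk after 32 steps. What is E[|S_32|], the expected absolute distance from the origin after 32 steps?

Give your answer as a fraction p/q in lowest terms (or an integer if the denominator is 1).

Answer: 300540195/67108864

Derivation:
S_32 takes values m ≡ 0 (mod 2) with |m| ≤ 32; P(S_32=m) = C(32,(32+m)/2)/2^32.
Total paths: 2^32 = 4294967296
Distribution: P(S=-32)=1/4294967296, P(S=-30)=32/4294967296, P(S=-28)=496/4294967296, P(S=-26)=4960/4294967296, P(S=-24)=35960/4294967296, P(S=-22)=201376/4294967296, P(S=-20)=906192/4294967296, P(S=-18)=3365856/4294967296, P(S=-16)=10518300/4294967296, P(S=-14)=28048800/4294967296, P(S=-12)=64512240/4294967296, P(S=-10)=129024480/4294967296, P(S=-8)=225792840/4294967296, P(S=-6)=347373600/4294967296, P(S=-4)=471435600/4294967296, P(S=-2)=565722720/4294967296, P(S=0)=601080390/4294967296, P(S=2)=565722720/4294967296, P(S=4)=471435600/4294967296, P(S=6)=347373600/4294967296, P(S=8)=225792840/4294967296, P(S=10)=129024480/4294967296, P(S=12)=64512240/4294967296, P(S=14)=28048800/4294967296, P(S=16)=10518300/4294967296, P(S=18)=3365856/4294967296, P(S=20)=906192/4294967296, P(S=22)=201376/4294967296, P(S=24)=35960/4294967296, P(S=26)=4960/4294967296, P(S=28)=496/4294967296, P(S=30)=32/4294967296, P(S=32)=1/4294967296
E[|S_32|] = Σ_m |m|·P(S_32=m) = 19234572480/4294967296 = 300540195/67108864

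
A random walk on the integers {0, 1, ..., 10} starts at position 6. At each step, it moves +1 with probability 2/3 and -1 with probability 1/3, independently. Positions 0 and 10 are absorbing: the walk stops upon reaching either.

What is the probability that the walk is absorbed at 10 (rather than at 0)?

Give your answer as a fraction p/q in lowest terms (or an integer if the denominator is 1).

Biased walk: p = 2/3, q = 1/3, r = q/p = 1/2
Gambler's ruin: P(hit 10 before 0 | start at 6) = (1 - r^a)/(1 - r^N)
r^6 = 1/64; r^10 = 1/1024
P = (1 - 1/64) / (1 - 1/1024) = 63/64 / 1023/1024 = 336/341

Answer: 336/341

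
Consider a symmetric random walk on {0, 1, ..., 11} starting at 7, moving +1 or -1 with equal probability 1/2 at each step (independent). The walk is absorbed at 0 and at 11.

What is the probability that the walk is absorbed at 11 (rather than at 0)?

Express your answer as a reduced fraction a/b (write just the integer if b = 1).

Answer: 7/11

Derivation:
Symmetric walk (p = 1/2): the harmonic-function argument gives P(hit 11 before 0 | start at 7) = a/N.
P = 7/11 = 7/11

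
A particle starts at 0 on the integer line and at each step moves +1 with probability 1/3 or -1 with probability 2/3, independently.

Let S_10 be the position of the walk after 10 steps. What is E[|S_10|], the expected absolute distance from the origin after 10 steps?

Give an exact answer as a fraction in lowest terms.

S_10 takes values m ≡ 0 (mod 2) with |m| ≤ 10; P(S_10=m) = C(10,(10+m)/2) · (1/3)^((10+m)/2) · (2/3)^((10-m)/2).
Distribution: P(S=-10)=1024/59049, P(S=-8)=5120/59049, P(S=-6)=1280/6561, P(S=-4)=5120/19683, P(S=-2)=4480/19683, P(S=0)=896/6561, P(S=2)=1120/19683, P(S=4)=320/19683, P(S=6)=20/6561, P(S=8)=20/59049, P(S=10)=1/59049
E[|S_10|] = Σ_m |m|·P(S_10=m) = 220450/59049

Answer: 220450/59049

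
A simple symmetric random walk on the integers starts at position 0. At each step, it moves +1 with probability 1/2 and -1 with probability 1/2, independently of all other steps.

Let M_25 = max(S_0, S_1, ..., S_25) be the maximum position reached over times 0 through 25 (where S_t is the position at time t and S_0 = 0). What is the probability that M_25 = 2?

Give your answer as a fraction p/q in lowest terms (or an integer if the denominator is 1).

Let M_25 = max(S_0,...,S_25). Use the reflection principle: for j ≥ 1, #{paths with M_25 ≥ j} = #{S_25 ≥ j} + #{S_25 ≥ j+1}.
By reflection, #{M_25 ≥ 2} = #{S_25 ≥ 2} + #{S_25 ≥ 3} = 11576916 + 11576916 = 23153832.
#{M_25 ≥ 3} = #{S_25 ≥ 3} + #{S_25 ≥ 4} = 11576916 + 7119516 = 18696432.
#{M_25 = 2} = 23153832 - 18696432 = 4457400.
P(M_25 = 2) = 4457400/33554432 = 557175/4194304

Answer: 557175/4194304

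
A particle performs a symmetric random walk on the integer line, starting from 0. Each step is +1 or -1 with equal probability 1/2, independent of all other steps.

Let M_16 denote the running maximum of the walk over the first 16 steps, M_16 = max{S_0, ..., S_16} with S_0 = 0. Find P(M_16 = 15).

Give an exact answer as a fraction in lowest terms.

Answer: 1/65536

Derivation:
Let M_16 = max(S_0,...,S_16). Use the reflection principle: for j ≥ 1, #{paths with M_16 ≥ j} = #{S_16 ≥ j} + #{S_16 ≥ j+1}.
By reflection, #{M_16 ≥ 15} = #{S_16 ≥ 15} + #{S_16 ≥ 16} = 1 + 1 = 2.
#{M_16 ≥ 16} = #{S_16 ≥ 16} + #{S_16 ≥ 17} = 1 + 0 = 1.
#{M_16 = 15} = 2 - 1 = 1.
P(M_16 = 15) = 1/65536 = 1/65536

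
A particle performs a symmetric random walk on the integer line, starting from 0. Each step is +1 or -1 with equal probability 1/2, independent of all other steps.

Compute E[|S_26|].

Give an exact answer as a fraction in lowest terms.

Answer: 16900975/4194304

Derivation:
S_26 takes values m ≡ 0 (mod 2) with |m| ≤ 26; P(S_26=m) = C(26,(26+m)/2)/2^26.
Total paths: 2^26 = 67108864
Distribution: P(S=-26)=1/67108864, P(S=-24)=26/67108864, P(S=-22)=325/67108864, P(S=-20)=2600/67108864, P(S=-18)=14950/67108864, P(S=-16)=65780/67108864, P(S=-14)=230230/67108864, P(S=-12)=657800/67108864, P(S=-10)=1562275/67108864, P(S=-8)=3124550/67108864, P(S=-6)=5311735/67108864, P(S=-4)=7726160/67108864, P(S=-2)=9657700/67108864, P(S=0)=10400600/67108864, P(S=2)=9657700/67108864, P(S=4)=7726160/67108864, P(S=6)=5311735/67108864, P(S=8)=3124550/67108864, P(S=10)=1562275/67108864, P(S=12)=657800/67108864, P(S=14)=230230/67108864, P(S=16)=65780/67108864, P(S=18)=14950/67108864, P(S=20)=2600/67108864, P(S=22)=325/67108864, P(S=24)=26/67108864, P(S=26)=1/67108864
E[|S_26|] = Σ_m |m|·P(S_26=m) = 270415600/67108864 = 16900975/4194304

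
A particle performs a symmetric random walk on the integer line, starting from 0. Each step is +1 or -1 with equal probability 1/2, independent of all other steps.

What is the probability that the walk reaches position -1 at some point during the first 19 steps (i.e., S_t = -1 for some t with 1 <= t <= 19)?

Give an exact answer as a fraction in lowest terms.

Answer: 215955/262144

Derivation:
Count via complement. Let g(t,s) = #length-t paths at position s with S_1..S_t all ≠ -1.
g(t,s) = g(t-1,s-1) + g(t-1,s+1) for s ≠ -1; g(t,-1) = 0.
t=0: g(0,0)=1
t=1: g(1,1)=1
t=2: g(2,0)=1 g(2,2)=1
t=3: g(3,1)=2 g(3,3)=1
t=4: g(4,0)=2 g(4,2)=3 g(4,4)=1
t=5: g(5,1)=5 g(5,3)=4 g(5,5)=1
t=6: g(6,0)=5 g(6,2)=9 g(6,4)=5 g(6,6)=1
t=7: g(7,1)=14 g(7,3)=14 g(7,5)=6 g(7,7)=1
t=8: g(8,0)=14 g(8,2)=28 g(8,4)=20 g(8,6)=7 g(8,8)=1
t=9: g(9,1)=42 g(9,3)=48 g(9,5)=27 g(9,7)=8 g(9,9)=1
t=10: g(10,0)=42 g(10,2)=90 g(10,4)=75 g(10,6)=35 g(10,8)=9 g(10,10)=1
t=11: g(11,1)=132 g(11,3)=165 g(11,5)=110 g(11,7)=44 g(11,9)=10 g(11,11)=1
t=12: g(12,0)=132 g(12,2)=297 g(12,4)=275 g(12,6)=154 g(12,8)=54 g(12,10)=11 g(12,12)=1
t=13: g(13,1)=429 g(13,3)=572 g(13,5)=429 g(13,7)=208 g(13,9)=65 g(13,11)=12 g(13,13)=1
t=14: g(14,0)=429 g(14,2)=1001 g(14,4)=1001 g(14,6)=637 g(14,8)=273 g(14,10)=77 g(14,12)=13 g(14,14)=1
t=15: g(15,1)=1430 g(15,3)=2002 g(15,5)=1638 g(15,7)=910 g(15,9)=350 g(15,11)=90 g(15,13)=14 g(15,15)=1
t=16: g(16,0)=1430 g(16,2)=3432 g(16,4)=3640 g(16,6)=2548 g(16,8)=1260 g(16,10)=440 g(16,12)=104 g(16,14)=15 g(16,16)=1
t=17: g(17,1)=4862 g(17,3)=7072 g(17,5)=6188 g(17,7)=3808 g(17,9)=1700 g(17,11)=544 g(17,13)=119 g(17,15)=16 g(17,17)=1
t=18: g(18,0)=4862 g(18,2)=11934 g(18,4)=13260 g(18,6)=9996 g(18,8)=5508 g(18,10)=2244 g(18,12)=663 g(18,14)=135 g(18,16)=17 g(18,18)=1
t=19: g(19,1)=16796 g(19,3)=25194 g(19,5)=23256 g(19,7)=15504 g(19,9)=7752 g(19,11)=2907 g(19,13)=798 g(19,15)=152 g(19,17)=18 g(19,19)=1
Paths never hitting -1: Σ_s g(19,s) = 92378
Paths hitting -1: 2^19 - 92378 = 431910
P = 431910/524288 = 215955/262144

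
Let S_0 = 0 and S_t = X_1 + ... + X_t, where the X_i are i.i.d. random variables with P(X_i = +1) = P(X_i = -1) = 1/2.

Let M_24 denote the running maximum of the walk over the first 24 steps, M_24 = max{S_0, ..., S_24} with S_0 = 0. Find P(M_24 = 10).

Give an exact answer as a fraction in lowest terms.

Answer: 43263/2097152

Derivation:
Let M_24 = max(S_0,...,S_24). Use the reflection principle: for j ≥ 1, #{paths with M_24 ≥ j} = #{S_24 ≥ j} + #{S_24 ≥ j+1}.
By reflection, #{M_24 ≥ 10} = #{S_24 ≥ 10} + #{S_24 ≥ 11} = 536155 + 190051 = 726206.
#{M_24 ≥ 11} = #{S_24 ≥ 11} + #{S_24 ≥ 12} = 190051 + 190051 = 380102.
#{M_24 = 10} = 726206 - 380102 = 346104.
P(M_24 = 10) = 346104/16777216 = 43263/2097152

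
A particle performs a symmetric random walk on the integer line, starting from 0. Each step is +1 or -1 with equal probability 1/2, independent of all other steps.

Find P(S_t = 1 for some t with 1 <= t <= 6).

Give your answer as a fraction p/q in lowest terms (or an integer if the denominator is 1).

Answer: 11/16

Derivation:
Count via complement. Let g(t,s) = #length-t paths at position s with S_1..S_t all ≠ 1.
g(t,s) = g(t-1,s-1) + g(t-1,s+1) for s ≠ 1; g(t,1) = 0.
t=0: g(0,0)=1
t=1: g(1,-1)=1
t=2: g(2,-2)=1 g(2,0)=1
t=3: g(3,-3)=1 g(3,-1)=2
t=4: g(4,-4)=1 g(4,-2)=3 g(4,0)=2
t=5: g(5,-5)=1 g(5,-3)=4 g(5,-1)=5
t=6: g(6,-6)=1 g(6,-4)=5 g(6,-2)=9 g(6,0)=5
Paths never hitting 1: Σ_s g(6,s) = 20
Paths hitting 1: 2^6 - 20 = 44
P = 44/64 = 11/16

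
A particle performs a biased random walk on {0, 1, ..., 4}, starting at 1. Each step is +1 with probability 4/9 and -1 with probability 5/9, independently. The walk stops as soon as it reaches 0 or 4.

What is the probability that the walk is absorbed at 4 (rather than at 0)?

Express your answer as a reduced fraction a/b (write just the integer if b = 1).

Biased walk: p = 4/9, q = 5/9, r = q/p = 5/4
Gambler's ruin: P(hit 4 before 0 | start at 1) = (1 - r^a)/(1 - r^N)
r^1 = 5/4; r^4 = 625/256
P = (1 - 5/4) / (1 - 625/256) = -1/4 / -369/256 = 64/369

Answer: 64/369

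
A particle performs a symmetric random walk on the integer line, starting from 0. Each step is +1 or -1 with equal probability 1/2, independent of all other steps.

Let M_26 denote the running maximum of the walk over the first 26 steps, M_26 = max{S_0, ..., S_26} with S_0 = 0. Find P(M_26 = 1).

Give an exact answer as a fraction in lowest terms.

Let M_26 = max(S_0,...,S_26). Use the reflection principle: for j ≥ 1, #{paths with M_26 ≥ j} = #{S_26 ≥ j} + #{S_26 ≥ j+1}.
By reflection, #{M_26 ≥ 1} = #{S_26 ≥ 1} + #{S_26 ≥ 2} = 28354132 + 28354132 = 56708264.
#{M_26 ≥ 2} = #{S_26 ≥ 2} + #{S_26 ≥ 3} = 28354132 + 18696432 = 47050564.
#{M_26 = 1} = 56708264 - 47050564 = 9657700.
P(M_26 = 1) = 9657700/67108864 = 2414425/16777216

Answer: 2414425/16777216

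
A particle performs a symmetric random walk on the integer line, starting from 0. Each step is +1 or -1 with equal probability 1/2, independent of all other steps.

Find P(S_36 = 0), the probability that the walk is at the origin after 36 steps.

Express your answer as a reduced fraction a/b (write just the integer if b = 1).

Answer: 2268783825/17179869184

Derivation:
To return to 0 after 36 steps: need exactly 18 steps of +1 and 18 of -1.
Favorable paths: C(36,18) = 9075135300
Total paths: 2^36 = 68719476736
P = 9075135300/68719476736 = 2268783825/17179869184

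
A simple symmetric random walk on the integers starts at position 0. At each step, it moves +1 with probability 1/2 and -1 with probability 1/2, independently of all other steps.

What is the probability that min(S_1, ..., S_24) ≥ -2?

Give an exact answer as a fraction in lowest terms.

Let f(t,s) = #length-t paths at position s with S_1..S_t all ≥ -2.
f(t,s) = f(t-1,s-1) + f(t-1,s+1) for s ≥ -2; f(t,s) = 0 for s < -2.
t=0: f(0,0)=1
t=1: f(1,-1)=1 f(1,1)=1
t=2: f(2,-2)=1 f(2,0)=2 f(2,2)=1
t=3: f(3,-1)=3 f(3,1)=3 f(3,3)=1
t=4: f(4,-2)=3 f(4,0)=6 f(4,2)=4 f(4,4)=1
t=5: f(5,-1)=9 f(5,1)=10 f(5,3)=5 f(5,5)=1
t=6: f(6,-2)=9 f(6,0)=19 f(6,2)=15 f(6,4)=6 f(6,6)=1
t=7: f(7,-1)=28 f(7,1)=34 f(7,3)=21 f(7,5)=7 f(7,7)=1
t=8: f(8,-2)=28 f(8,0)=62 f(8,2)=55 f(8,4)=28 f(8,6)=8 f(8,8)=1
t=9: f(9,-1)=90 f(9,1)=117 f(9,3)=83 f(9,5)=36 f(9,7)=9 f(9,9)=1
t=10: f(10,-2)=90 f(10,0)=207 f(10,2)=200 f(10,4)=119 f(10,6)=45 f(10,8)=10 f(10,10)=1
t=11: f(11,-1)=297 f(11,1)=407 f(11,3)=319 f(11,5)=164 f(11,7)=55 f(11,9)=11 f(11,11)=1
t=12: f(12,-2)=297 f(12,0)=704 f(12,2)=726 f(12,4)=483 f(12,6)=219 f(12,8)=66 f(12,10)=12 f(12,12)=1
t=13: f(13,-1)=1001 f(13,1)=1430 f(13,3)=1209 f(13,5)=702 f(13,7)=285 f(13,9)=78 f(13,11)=13 f(13,13)=1
t=14: f(14,-2)=1001 f(14,0)=2431 f(14,2)=2639 f(14,4)=1911 f(14,6)=987 f(14,8)=363 f(14,10)=91 f(14,12)=14 f(14,14)=1
t=15: f(15,-1)=3432 f(15,1)=5070 f(15,3)=4550 f(15,5)=2898 f(15,7)=1350 f(15,9)=454 f(15,11)=105 f(15,13)=15 f(15,15)=1
t=16: f(16,-2)=3432 f(16,0)=8502 f(16,2)=9620 f(16,4)=7448 f(16,6)=4248 f(16,8)=1804 f(16,10)=559 f(16,12)=120 f(16,14)=16 f(16,16)=1
t=17: f(17,-1)=11934 f(17,1)=18122 f(17,3)=17068 f(17,5)=11696 f(17,7)=6052 f(17,9)=2363 f(17,11)=679 f(17,13)=136 f(17,15)=17 f(17,17)=1
t=18: f(18,-2)=11934 f(18,0)=30056 f(18,2)=35190 f(18,4)=28764 f(18,6)=17748 f(18,8)=8415 f(18,10)=3042 f(18,12)=815 f(18,14)=153 f(18,16)=18 f(18,18)=1
t=19: f(19,-1)=41990 f(19,1)=65246 f(19,3)=63954 f(19,5)=46512 f(19,7)=26163 f(19,9)=11457 f(19,11)=3857 f(19,13)=968 f(19,15)=171 f(19,17)=19 f(19,19)=1
t=20: f(20,-2)=41990 f(20,0)=107236 f(20,2)=129200 f(20,4)=110466 f(20,6)=72675 f(20,8)=37620 f(20,10)=15314 f(20,12)=4825 f(20,14)=1139 f(20,16)=190 f(20,18)=20 f(20,20)=1
t=21: f(21,-1)=149226 f(21,1)=236436 f(21,3)=239666 f(21,5)=183141 f(21,7)=110295 f(21,9)=52934 f(21,11)=20139 f(21,13)=5964 f(21,15)=1329 f(21,17)=210 f(21,19)=21 f(21,21)=1
t=22: f(22,-2)=149226 f(22,0)=385662 f(22,2)=476102 f(22,4)=422807 f(22,6)=293436 f(22,8)=163229 f(22,10)=73073 f(22,12)=26103 f(22,14)=7293 f(22,16)=1539 f(22,18)=231 f(22,20)=22 f(22,22)=1
t=23: f(23,-1)=534888 f(23,1)=861764 f(23,3)=898909 f(23,5)=716243 f(23,7)=456665 f(23,9)=236302 f(23,11)=99176 f(23,13)=33396 f(23,15)=8832 f(23,17)=1770 f(23,19)=253 f(23,21)=23 f(23,23)=1
t=24: f(24,-2)=534888 f(24,0)=1396652 f(24,2)=1760673 f(24,4)=1615152 f(24,6)=1172908 f(24,8)=692967 f(24,10)=335478 f(24,12)=132572 f(24,14)=42228 f(24,16)=10602 f(24,18)=2023 f(24,20)=276 f(24,22)=24 f(24,24)=1
Σ_s f(24,s) = 7696444
P = 7696444/16777216 = 1924111/4194304

Answer: 1924111/4194304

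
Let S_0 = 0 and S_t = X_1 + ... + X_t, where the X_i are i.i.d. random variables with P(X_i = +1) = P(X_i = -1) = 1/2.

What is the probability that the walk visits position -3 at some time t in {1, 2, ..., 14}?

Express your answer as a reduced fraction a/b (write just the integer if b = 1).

Answer: 3473/8192

Derivation:
Count via complement. Let g(t,s) = #length-t paths at position s with S_1..S_t all ≠ -3.
g(t,s) = g(t-1,s-1) + g(t-1,s+1) for s ≠ -3; g(t,-3) = 0.
t=0: g(0,0)=1
t=1: g(1,-1)=1 g(1,1)=1
t=2: g(2,-2)=1 g(2,0)=2 g(2,2)=1
t=3: g(3,-1)=3 g(3,1)=3 g(3,3)=1
t=4: g(4,-2)=3 g(4,0)=6 g(4,2)=4 g(4,4)=1
t=5: g(5,-1)=9 g(5,1)=10 g(5,3)=5 g(5,5)=1
t=6: g(6,-2)=9 g(6,0)=19 g(6,2)=15 g(6,4)=6 g(6,6)=1
t=7: g(7,-1)=28 g(7,1)=34 g(7,3)=21 g(7,5)=7 g(7,7)=1
t=8: g(8,-2)=28 g(8,0)=62 g(8,2)=55 g(8,4)=28 g(8,6)=8 g(8,8)=1
t=9: g(9,-1)=90 g(9,1)=117 g(9,3)=83 g(9,5)=36 g(9,7)=9 g(9,9)=1
t=10: g(10,-2)=90 g(10,0)=207 g(10,2)=200 g(10,4)=119 g(10,6)=45 g(10,8)=10 g(10,10)=1
t=11: g(11,-1)=297 g(11,1)=407 g(11,3)=319 g(11,5)=164 g(11,7)=55 g(11,9)=11 g(11,11)=1
t=12: g(12,-2)=297 g(12,0)=704 g(12,2)=726 g(12,4)=483 g(12,6)=219 g(12,8)=66 g(12,10)=12 g(12,12)=1
t=13: g(13,-1)=1001 g(13,1)=1430 g(13,3)=1209 g(13,5)=702 g(13,7)=285 g(13,9)=78 g(13,11)=13 g(13,13)=1
t=14: g(14,-2)=1001 g(14,0)=2431 g(14,2)=2639 g(14,4)=1911 g(14,6)=987 g(14,8)=363 g(14,10)=91 g(14,12)=14 g(14,14)=1
Paths never hitting -3: Σ_s g(14,s) = 9438
Paths hitting -3: 2^14 - 9438 = 6946
P = 6946/16384 = 3473/8192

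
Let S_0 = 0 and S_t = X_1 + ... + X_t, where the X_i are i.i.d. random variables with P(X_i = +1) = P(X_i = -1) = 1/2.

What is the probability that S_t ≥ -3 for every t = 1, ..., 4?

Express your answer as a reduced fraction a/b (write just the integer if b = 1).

Answer: 15/16

Derivation:
Let f(t,s) = #length-t paths at position s with S_1..S_t all ≥ -3.
f(t,s) = f(t-1,s-1) + f(t-1,s+1) for s ≥ -3; f(t,s) = 0 for s < -3.
t=0: f(0,0)=1
t=1: f(1,-1)=1 f(1,1)=1
t=2: f(2,-2)=1 f(2,0)=2 f(2,2)=1
t=3: f(3,-3)=1 f(3,-1)=3 f(3,1)=3 f(3,3)=1
t=4: f(4,-2)=4 f(4,0)=6 f(4,2)=4 f(4,4)=1
Σ_s f(4,s) = 15
P = 15/16 = 15/16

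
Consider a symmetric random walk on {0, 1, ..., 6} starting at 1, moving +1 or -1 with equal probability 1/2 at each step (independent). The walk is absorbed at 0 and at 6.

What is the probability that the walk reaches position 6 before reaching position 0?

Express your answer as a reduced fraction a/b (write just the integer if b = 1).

Symmetric walk (p = 1/2): the harmonic-function argument gives P(hit 6 before 0 | start at 1) = a/N.
P = 1/6 = 1/6

Answer: 1/6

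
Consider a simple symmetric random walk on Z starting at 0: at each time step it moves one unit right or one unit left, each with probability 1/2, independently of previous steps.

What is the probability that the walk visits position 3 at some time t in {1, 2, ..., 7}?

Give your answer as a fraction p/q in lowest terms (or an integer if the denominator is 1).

Answer: 37/128

Derivation:
Count via complement. Let g(t,s) = #length-t paths at position s with S_1..S_t all ≠ 3.
g(t,s) = g(t-1,s-1) + g(t-1,s+1) for s ≠ 3; g(t,3) = 0.
t=0: g(0,0)=1
t=1: g(1,-1)=1 g(1,1)=1
t=2: g(2,-2)=1 g(2,0)=2 g(2,2)=1
t=3: g(3,-3)=1 g(3,-1)=3 g(3,1)=3
t=4: g(4,-4)=1 g(4,-2)=4 g(4,0)=6 g(4,2)=3
t=5: g(5,-5)=1 g(5,-3)=5 g(5,-1)=10 g(5,1)=9
t=6: g(6,-6)=1 g(6,-4)=6 g(6,-2)=15 g(6,0)=19 g(6,2)=9
t=7: g(7,-7)=1 g(7,-5)=7 g(7,-3)=21 g(7,-1)=34 g(7,1)=28
Paths never hitting 3: Σ_s g(7,s) = 91
Paths hitting 3: 2^7 - 91 = 37
P = 37/128 = 37/128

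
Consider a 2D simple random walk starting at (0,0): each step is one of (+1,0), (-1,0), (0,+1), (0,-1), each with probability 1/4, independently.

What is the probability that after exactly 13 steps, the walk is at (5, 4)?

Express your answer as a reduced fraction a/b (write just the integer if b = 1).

Let h be the number of horizontal steps (so 13-h are vertical). To end at (5,4) need (h+5)/2 right-steps and ((13-h)+4)/2 up-steps.
Sum over h with 5 ≤ h ≤ 9, h ≡ 1 (mod 2), 13-h ≡ 0 (mod 2):
h=5: C(13,5)·C(5,5)·C(8,6) = 1287·1·28 = 36036
h=7: C(13,7)·C(7,6)·C(6,5) = 1716·7·6 = 72072
h=9: C(13,9)·C(9,7)·C(4,4) = 715·36·1 = 25740
Total favorable: 133848
Total paths: 4^13 = 67108864
P = 133848/67108864 = 16731/8388608

Answer: 16731/8388608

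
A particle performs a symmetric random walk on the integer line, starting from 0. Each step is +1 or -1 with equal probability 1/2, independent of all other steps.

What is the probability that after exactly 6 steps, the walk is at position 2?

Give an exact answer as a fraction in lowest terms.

Answer: 15/64

Derivation:
To reach position 2 after 6 steps: need 4 steps of +1 and 2 of -1.
Favorable paths: C(6,4) = 15
Total paths: 2^6 = 64
P = 15/64 = 15/64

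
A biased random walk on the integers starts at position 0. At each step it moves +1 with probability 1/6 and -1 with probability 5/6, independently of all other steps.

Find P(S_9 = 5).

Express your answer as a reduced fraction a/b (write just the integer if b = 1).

To reach position 5 after 9 steps: need 7 steps of +1 and 2 steps of -1.
Number of such sequences: C(9,7) = 36
Each has probability (1/6)^7 · (5/6)^2 = 25/10077696
P = 36 · 25/10077696 = 25/279936

Answer: 25/279936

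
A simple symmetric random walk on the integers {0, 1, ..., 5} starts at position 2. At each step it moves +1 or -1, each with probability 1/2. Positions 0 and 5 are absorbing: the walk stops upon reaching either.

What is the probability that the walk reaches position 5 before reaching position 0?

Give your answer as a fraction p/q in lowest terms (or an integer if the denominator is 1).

Answer: 2/5

Derivation:
Symmetric walk (p = 1/2): the harmonic-function argument gives P(hit 5 before 0 | start at 2) = a/N.
P = 2/5 = 2/5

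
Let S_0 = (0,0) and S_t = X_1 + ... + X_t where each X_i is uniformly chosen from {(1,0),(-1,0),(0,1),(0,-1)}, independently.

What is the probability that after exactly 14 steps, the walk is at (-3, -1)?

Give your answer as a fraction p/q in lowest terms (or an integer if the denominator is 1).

Let h be the number of horizontal steps (so 14-h are vertical). To end at (-3,-1) need (h-3)/2 right-steps and ((14-h)-1)/2 up-steps.
Sum over h with 3 ≤ h ≤ 13, h ≡ 1 (mod 2), 14-h ≡ 1 (mod 2):
h=3: C(14,3)·C(3,0)·C(11,5) = 364·1·462 = 168168
h=5: C(14,5)·C(5,1)·C(9,4) = 2002·5·126 = 1261260
h=7: C(14,7)·C(7,2)·C(7,3) = 3432·21·35 = 2522520
h=9: C(14,9)·C(9,3)·C(5,2) = 2002·84·10 = 1681680
h=11: C(14,11)·C(11,4)·C(3,1) = 364·330·3 = 360360
h=13: C(14,13)·C(13,5)·C(1,0) = 14·1287·1 = 18018
Total favorable: 6012006
Total paths: 4^14 = 268435456
P = 6012006/268435456 = 3006003/134217728

Answer: 3006003/134217728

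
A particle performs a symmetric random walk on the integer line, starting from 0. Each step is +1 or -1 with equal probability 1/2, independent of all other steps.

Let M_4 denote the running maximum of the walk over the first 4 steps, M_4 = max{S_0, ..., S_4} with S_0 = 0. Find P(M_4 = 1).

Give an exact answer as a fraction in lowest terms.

Let M_4 = max(S_0,...,S_4). Use the reflection principle: for j ≥ 1, #{paths with M_4 ≥ j} = #{S_4 ≥ j} + #{S_4 ≥ j+1}.
By reflection, #{M_4 ≥ 1} = #{S_4 ≥ 1} + #{S_4 ≥ 2} = 5 + 5 = 10.
#{M_4 ≥ 2} = #{S_4 ≥ 2} + #{S_4 ≥ 3} = 5 + 1 = 6.
#{M_4 = 1} = 10 - 6 = 4.
P(M_4 = 1) = 4/16 = 1/4

Answer: 1/4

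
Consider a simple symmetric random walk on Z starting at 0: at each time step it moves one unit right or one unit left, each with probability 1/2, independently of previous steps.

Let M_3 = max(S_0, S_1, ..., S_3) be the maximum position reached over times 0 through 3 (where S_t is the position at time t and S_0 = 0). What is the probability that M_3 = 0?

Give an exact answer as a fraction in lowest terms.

Let M_3 = max(S_0,...,S_3). Use the reflection principle: for j ≥ 1, #{paths with M_3 ≥ j} = #{S_3 ≥ j} + #{S_3 ≥ j+1}.
P(M_3 ≥ 0) = 1 since S_0 = 0, so #{M_3 ≥ 0} = 8.
#{M_3 ≥ 1} = #{S_3 ≥ 1} + #{S_3 ≥ 2} = 4 + 1 = 5.
#{M_3 = 0} = 8 - 5 = 3.
P(M_3 = 0) = 3/8 = 3/8

Answer: 3/8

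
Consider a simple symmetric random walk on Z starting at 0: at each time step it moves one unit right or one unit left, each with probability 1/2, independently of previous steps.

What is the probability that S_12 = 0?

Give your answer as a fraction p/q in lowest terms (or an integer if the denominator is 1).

To return to 0 after 12 steps: need exactly 6 steps of +1 and 6 of -1.
Favorable paths: C(12,6) = 924
Total paths: 2^12 = 4096
P = 924/4096 = 231/1024

Answer: 231/1024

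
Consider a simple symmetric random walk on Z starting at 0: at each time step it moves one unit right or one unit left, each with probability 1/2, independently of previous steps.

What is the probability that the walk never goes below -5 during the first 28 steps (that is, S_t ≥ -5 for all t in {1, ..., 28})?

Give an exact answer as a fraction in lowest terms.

Let f(t,s) = #length-t paths at position s with S_1..S_t all ≥ -5.
f(t,s) = f(t-1,s-1) + f(t-1,s+1) for s ≥ -5; f(t,s) = 0 for s < -5.
t=0: f(0,0)=1
t=1: f(1,-1)=1 f(1,1)=1
t=2: f(2,-2)=1 f(2,0)=2 f(2,2)=1
t=3: f(3,-3)=1 f(3,-1)=3 f(3,1)=3 f(3,3)=1
t=4: f(4,-4)=1 f(4,-2)=4 f(4,0)=6 f(4,2)=4 f(4,4)=1
t=5: f(5,-5)=1 f(5,-3)=5 f(5,-1)=10 f(5,1)=10 f(5,3)=5 f(5,5)=1
t=6: f(6,-4)=6 f(6,-2)=15 f(6,0)=20 f(6,2)=15 f(6,4)=6 f(6,6)=1
t=7: f(7,-5)=6 f(7,-3)=21 f(7,-1)=35 f(7,1)=35 f(7,3)=21 f(7,5)=7 f(7,7)=1
t=8: f(8,-4)=27 f(8,-2)=56 f(8,0)=70 f(8,2)=56 f(8,4)=28 f(8,6)=8 f(8,8)=1
t=9: f(9,-5)=27 f(9,-3)=83 f(9,-1)=126 f(9,1)=126 f(9,3)=84 f(9,5)=36 f(9,7)=9 f(9,9)=1
t=10: f(10,-4)=110 f(10,-2)=209 f(10,0)=252 f(10,2)=210 f(10,4)=120 f(10,6)=45 f(10,8)=10 f(10,10)=1
t=11: f(11,-5)=110 f(11,-3)=319 f(11,-1)=461 f(11,1)=462 f(11,3)=330 f(11,5)=165 f(11,7)=55 f(11,9)=11 f(11,11)=1
t=12: f(12,-4)=429 f(12,-2)=780 f(12,0)=923 f(12,2)=792 f(12,4)=495 f(12,6)=220 f(12,8)=66 f(12,10)=12 f(12,12)=1
t=13: f(13,-5)=429 f(13,-3)=1209 f(13,-1)=1703 f(13,1)=1715 f(13,3)=1287 f(13,5)=715 f(13,7)=286 f(13,9)=78 f(13,11)=13 f(13,13)=1
t=14: f(14,-4)=1638 f(14,-2)=2912 f(14,0)=3418 f(14,2)=3002 f(14,4)=2002 f(14,6)=1001 f(14,8)=364 f(14,10)=91 f(14,12)=14 f(14,14)=1
t=15: f(15,-5)=1638 f(15,-3)=4550 f(15,-1)=6330 f(15,1)=6420 f(15,3)=5004 f(15,5)=3003 f(15,7)=1365 f(15,9)=455 f(15,11)=105 f(15,13)=15 f(15,15)=1
t=16: f(16,-4)=6188 f(16,-2)=10880 f(16,0)=12750 f(16,2)=11424 f(16,4)=8007 f(16,6)=4368 f(16,8)=1820 f(16,10)=560 f(16,12)=120 f(16,14)=16 f(16,16)=1
t=17: f(17,-5)=6188 f(17,-3)=17068 f(17,-1)=23630 f(17,1)=24174 f(17,3)=19431 f(17,5)=12375 f(17,7)=6188 f(17,9)=2380 f(17,11)=680 f(17,13)=136 f(17,15)=17 f(17,17)=1
t=18: f(18,-4)=23256 f(18,-2)=40698 f(18,0)=47804 f(18,2)=43605 f(18,4)=31806 f(18,6)=18563 f(18,8)=8568 f(18,10)=3060 f(18,12)=816 f(18,14)=153 f(18,16)=18 f(18,18)=1
t=19: f(19,-5)=23256 f(19,-3)=63954 f(19,-1)=88502 f(19,1)=91409 f(19,3)=75411 f(19,5)=50369 f(19,7)=27131 f(19,9)=11628 f(19,11)=3876 f(19,13)=969 f(19,15)=171 f(19,17)=19 f(19,19)=1
t=20: f(20,-4)=87210 f(20,-2)=152456 f(20,0)=179911 f(20,2)=166820 f(20,4)=125780 f(20,6)=77500 f(20,8)=38759 f(20,10)=15504 f(20,12)=4845 f(20,14)=1140 f(20,16)=190 f(20,18)=20 f(20,20)=1
t=21: f(21,-5)=87210 f(21,-3)=239666 f(21,-1)=332367 f(21,1)=346731 f(21,3)=292600 f(21,5)=203280 f(21,7)=116259 f(21,9)=54263 f(21,11)=20349 f(21,13)=5985 f(21,15)=1330 f(21,17)=210 f(21,19)=21 f(21,21)=1
t=22: f(22,-4)=326876 f(22,-2)=572033 f(22,0)=679098 f(22,2)=639331 f(22,4)=495880 f(22,6)=319539 f(22,8)=170522 f(22,10)=74612 f(22,12)=26334 f(22,14)=7315 f(22,16)=1540 f(22,18)=231 f(22,20)=22 f(22,22)=1
t=23: f(23,-5)=326876 f(23,-3)=898909 f(23,-1)=1251131 f(23,1)=1318429 f(23,3)=1135211 f(23,5)=815419 f(23,7)=490061 f(23,9)=245134 f(23,11)=100946 f(23,13)=33649 f(23,15)=8855 f(23,17)=1771 f(23,19)=253 f(23,21)=23 f(23,23)=1
t=24: f(24,-4)=1225785 f(24,-2)=2150040 f(24,0)=2569560 f(24,2)=2453640 f(24,4)=1950630 f(24,6)=1305480 f(24,8)=735195 f(24,10)=346080 f(24,12)=134595 f(24,14)=42504 f(24,16)=10626 f(24,18)=2024 f(24,20)=276 f(24,22)=24 f(24,24)=1
t=25: f(25,-5)=1225785 f(25,-3)=3375825 f(25,-1)=4719600 f(25,1)=5023200 f(25,3)=4404270 f(25,5)=3256110 f(25,7)=2040675 f(25,9)=1081275 f(25,11)=480675 f(25,13)=177099 f(25,15)=53130 f(25,17)=12650 f(25,19)=2300 f(25,21)=300 f(25,23)=25 f(25,25)=1
t=26: f(26,-4)=4601610 f(26,-2)=8095425 f(26,0)=9742800 f(26,2)=9427470 f(26,4)=7660380 f(26,6)=5296785 f(26,8)=3121950 f(26,10)=1561950 f(26,12)=657774 f(26,14)=230229 f(26,16)=65780 f(26,18)=14950 f(26,20)=2600 f(26,22)=325 f(26,24)=26 f(26,26)=1
t=27: f(27,-5)=4601610 f(27,-3)=12697035 f(27,-1)=17838225 f(27,1)=19170270 f(27,3)=17087850 f(27,5)=12957165 f(27,7)=8418735 f(27,9)=4683900 f(27,11)=2219724 f(27,13)=888003 f(27,15)=296009 f(27,17)=80730 f(27,19)=17550 f(27,21)=2925 f(27,23)=351 f(27,25)=27 f(27,27)=1
t=28: f(28,-4)=17298645 f(28,-2)=30535260 f(28,0)=37008495 f(28,2)=36258120 f(28,4)=30045015 f(28,6)=21375900 f(28,8)=13102635 f(28,10)=6903624 f(28,12)=3107727 f(28,14)=1184012 f(28,16)=376739 f(28,18)=98280 f(28,20)=20475 f(28,22)=3276 f(28,24)=378 f(28,26)=28 f(28,28)=1
Σ_s f(28,s) = 197318610
P = 197318610/268435456 = 98659305/134217728

Answer: 98659305/134217728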